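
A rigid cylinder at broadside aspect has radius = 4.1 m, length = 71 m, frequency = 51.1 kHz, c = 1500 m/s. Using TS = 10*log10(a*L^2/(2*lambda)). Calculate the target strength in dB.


lambda = 1500/51100 = 0.02935 m
TS = 10*log10(4.1*71^2/(2*0.02935)) = 55.47

55.47 dB


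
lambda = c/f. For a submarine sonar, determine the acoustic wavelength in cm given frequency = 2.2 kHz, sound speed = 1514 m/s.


lambda = c/f = 1514 / 2200 = 0.6882 m = 68.82 cm

68.82 cm


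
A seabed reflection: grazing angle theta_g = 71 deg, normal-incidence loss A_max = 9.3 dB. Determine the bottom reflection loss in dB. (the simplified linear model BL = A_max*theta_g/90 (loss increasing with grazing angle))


BL = A_max * theta_g / 90 = 9.3 * 71 / 90 = 7.34

7.34 dB


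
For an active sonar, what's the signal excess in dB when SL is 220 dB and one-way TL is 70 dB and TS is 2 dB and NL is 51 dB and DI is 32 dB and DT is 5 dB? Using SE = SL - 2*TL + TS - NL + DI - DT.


SE = SL - 2*TL + TS - NL + DI - DT = 220 - 2*70 + (2) - 51 + 32 - 5 = 58

58 dB


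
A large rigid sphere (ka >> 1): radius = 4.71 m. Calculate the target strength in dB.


TS = 10*log10(4.71^2 / 4) = 10*log10(5.546025) = 7.44

7.44 dB


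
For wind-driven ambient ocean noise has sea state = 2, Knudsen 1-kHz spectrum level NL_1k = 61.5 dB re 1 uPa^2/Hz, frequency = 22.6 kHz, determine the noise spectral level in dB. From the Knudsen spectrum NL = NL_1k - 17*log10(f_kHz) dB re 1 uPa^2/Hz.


38.48 dB


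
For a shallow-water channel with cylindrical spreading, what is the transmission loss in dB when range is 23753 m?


TL = 10*log10(23753) = 43.76

43.76 dB


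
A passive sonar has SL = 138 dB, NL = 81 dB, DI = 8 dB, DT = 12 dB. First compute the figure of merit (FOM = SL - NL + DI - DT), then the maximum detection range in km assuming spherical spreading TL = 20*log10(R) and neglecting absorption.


Step 1: FOM = SL - NL + DI - DT = 138 - 81 + 8 - 12 = 53 dB
Step 2: at max range FOM = TL = 20*log10(R), so R = 10^(53/20) = 446.68 m = 0.45 km

0.45 km


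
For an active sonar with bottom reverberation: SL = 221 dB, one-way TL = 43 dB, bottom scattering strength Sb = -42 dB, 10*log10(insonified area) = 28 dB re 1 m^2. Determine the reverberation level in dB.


RL = SL - 2*TL + Sb + 10*log10(A) = 221 - 2*43 + (-42) + 28 = 121

121 dB


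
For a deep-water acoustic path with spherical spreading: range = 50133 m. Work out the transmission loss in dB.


94.0 dB


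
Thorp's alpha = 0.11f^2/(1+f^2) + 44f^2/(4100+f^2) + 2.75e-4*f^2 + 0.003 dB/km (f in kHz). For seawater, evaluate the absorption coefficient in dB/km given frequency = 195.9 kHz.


f^2 = 38376.81
alpha = 0.11*38376.81/(1+38376.81) + 44*38376.81/(4100+38376.81) + 2.75e-4*38376.81 + 0.003 = 50.42

50.42 dB/km


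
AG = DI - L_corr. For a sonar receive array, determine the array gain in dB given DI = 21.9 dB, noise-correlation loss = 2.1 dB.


19.8 dB


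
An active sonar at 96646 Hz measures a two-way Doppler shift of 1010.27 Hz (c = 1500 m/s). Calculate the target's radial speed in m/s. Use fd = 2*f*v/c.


7.84 m/s


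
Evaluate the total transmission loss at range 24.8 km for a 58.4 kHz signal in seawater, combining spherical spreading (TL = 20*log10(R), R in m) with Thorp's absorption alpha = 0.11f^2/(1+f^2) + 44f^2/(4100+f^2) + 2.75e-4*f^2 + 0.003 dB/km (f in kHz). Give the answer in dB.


609.47 dB


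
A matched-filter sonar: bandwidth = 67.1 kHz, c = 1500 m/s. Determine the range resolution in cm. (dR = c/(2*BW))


1.12 cm


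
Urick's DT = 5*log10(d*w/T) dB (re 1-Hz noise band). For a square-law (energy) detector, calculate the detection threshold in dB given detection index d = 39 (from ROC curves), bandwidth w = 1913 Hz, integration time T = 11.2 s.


DT = 5*log10(d*w/T) = 5*log10(39 * 1913 / 11.2) = 5*log10(6661.34) = 19.12

19.12 dB


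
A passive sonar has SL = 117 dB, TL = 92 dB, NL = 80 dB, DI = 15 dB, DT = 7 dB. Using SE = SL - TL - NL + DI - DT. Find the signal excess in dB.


-47 dB


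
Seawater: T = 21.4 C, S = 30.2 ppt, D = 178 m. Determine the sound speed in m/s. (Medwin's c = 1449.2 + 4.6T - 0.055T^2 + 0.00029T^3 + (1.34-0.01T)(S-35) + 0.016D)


c = 1449.2 + 4.6*21.4 - 0.055*21.4^2 + 0.00029*21.4^3 + (1.34 - 0.01*21.4)*(30.2 - 35) + 0.016*178 = 1522.74

1522.74 m/s


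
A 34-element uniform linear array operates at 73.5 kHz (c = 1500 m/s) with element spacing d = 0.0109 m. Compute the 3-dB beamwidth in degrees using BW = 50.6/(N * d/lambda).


Step 1: lambda = 1500/73500 = 0.02041 m
Step 2: d/lambda = 0.0109/0.02041 = 0.5341
Step 3: BW = 50.6/(N * d/lambda) = 50.6/(34 * 0.5341) = 2.79

2.79 deg


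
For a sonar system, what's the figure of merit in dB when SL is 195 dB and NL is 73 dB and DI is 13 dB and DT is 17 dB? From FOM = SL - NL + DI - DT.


118 dB


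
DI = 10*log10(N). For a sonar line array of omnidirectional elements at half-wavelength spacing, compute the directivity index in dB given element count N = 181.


DI = 10*log10(181) = 22.58

22.58 dB


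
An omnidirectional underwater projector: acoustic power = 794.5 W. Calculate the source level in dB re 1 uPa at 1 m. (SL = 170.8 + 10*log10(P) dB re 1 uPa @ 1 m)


SL = 170.8 + 10*log10(794.5) = 170.8 + 29.0 = 199.8

199.8 dB


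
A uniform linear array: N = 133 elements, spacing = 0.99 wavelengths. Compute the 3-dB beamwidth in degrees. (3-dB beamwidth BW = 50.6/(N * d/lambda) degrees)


BW = 50.6 / (133 * 0.99) = 50.6 / 131.67 = 0.38

0.38 deg


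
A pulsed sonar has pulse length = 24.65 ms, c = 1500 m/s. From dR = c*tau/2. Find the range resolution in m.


dR = c*tau/2 = 1500 * 24.65e-3 / 2 = 18.4875

18.4875 m


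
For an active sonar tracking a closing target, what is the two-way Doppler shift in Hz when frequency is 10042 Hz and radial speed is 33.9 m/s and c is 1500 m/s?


fd = 2*f*v/c = 2 * 10042 * 33.9 / 1500 = 453.9

453.9 Hz


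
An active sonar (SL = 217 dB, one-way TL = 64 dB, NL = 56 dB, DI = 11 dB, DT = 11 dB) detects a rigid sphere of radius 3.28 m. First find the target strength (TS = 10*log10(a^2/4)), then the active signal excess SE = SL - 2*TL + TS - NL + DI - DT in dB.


Step 1: TS = 10*log10(3.28^2/4) = 4.3 dB
Step 2: SE = SL - 2*TL + TS - NL + DI - DT = 217 - 2*64 + (4.3) - 56 + 11 - 11 = 37.3

37.3 dB


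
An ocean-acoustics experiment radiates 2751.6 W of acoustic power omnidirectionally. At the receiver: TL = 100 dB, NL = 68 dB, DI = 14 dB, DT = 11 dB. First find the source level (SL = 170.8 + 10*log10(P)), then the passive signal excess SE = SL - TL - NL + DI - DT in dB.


Step 1: SL = 170.8 + 10*log10(2751.6) = 205.2 dB
Step 2: SE = SL - TL - NL + DI - DT = 205.2 - 100 - 68 + 14 - 11 = 40.2

40.2 dB


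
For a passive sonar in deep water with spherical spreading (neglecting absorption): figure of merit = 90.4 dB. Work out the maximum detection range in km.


33.11 km


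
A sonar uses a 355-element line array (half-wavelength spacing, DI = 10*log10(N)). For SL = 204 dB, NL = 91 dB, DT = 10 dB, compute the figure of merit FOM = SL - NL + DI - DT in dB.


Step 1: DI = 10*log10(355) = 25.5 dB
Step 2: FOM = SL - NL + DI - DT = 204 - 91 + 25.5 - 10 = 128.5

128.5 dB


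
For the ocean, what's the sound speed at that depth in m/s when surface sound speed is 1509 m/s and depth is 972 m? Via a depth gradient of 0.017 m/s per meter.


c = 1509 + 0.017 * 972 = 1525.524

1525.524 m/s


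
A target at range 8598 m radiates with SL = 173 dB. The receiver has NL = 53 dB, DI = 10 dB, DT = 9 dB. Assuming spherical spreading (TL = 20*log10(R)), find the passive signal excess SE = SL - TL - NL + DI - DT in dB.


42.31 dB


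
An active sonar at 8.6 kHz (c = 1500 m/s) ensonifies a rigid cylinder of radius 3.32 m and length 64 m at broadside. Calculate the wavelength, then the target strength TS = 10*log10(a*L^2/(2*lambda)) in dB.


Step 1: lambda = c/f = 1500/8600 = 0.17442 m
Step 2: TS = 10*log10(a*L^2/(2*lambda)) = 10*log10(3.32*64^2/(2*0.17442)) = 45.91

45.91 dB


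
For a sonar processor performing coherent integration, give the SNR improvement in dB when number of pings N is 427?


26.3 dB


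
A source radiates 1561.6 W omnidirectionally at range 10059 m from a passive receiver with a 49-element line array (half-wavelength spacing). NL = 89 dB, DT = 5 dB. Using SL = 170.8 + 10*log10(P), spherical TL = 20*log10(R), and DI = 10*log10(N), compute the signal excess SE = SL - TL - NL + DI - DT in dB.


Step 1: SL = 170.8 + 10*log10(1561.6) = 202.74 dB
Step 2: TL = 20*log10(10059) = 80.05 dB
Step 3: DI = 10*log10(49) = 16.9 dB
Step 4: SE = SL - TL - NL + DI - DT = 202.74 - 80.05 - 89 + 16.9 - 5 = 45.59

45.59 dB


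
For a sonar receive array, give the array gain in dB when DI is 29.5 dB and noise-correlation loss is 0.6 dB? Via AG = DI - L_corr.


AG = DI - L_corr = 29.5 - 0.6 = 28.9

28.9 dB


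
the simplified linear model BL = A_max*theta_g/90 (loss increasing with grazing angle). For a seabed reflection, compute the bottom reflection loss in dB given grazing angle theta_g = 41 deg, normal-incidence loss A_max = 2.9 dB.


BL = A_max * theta_g / 90 = 2.9 * 41 / 90 = 1.32

1.32 dB


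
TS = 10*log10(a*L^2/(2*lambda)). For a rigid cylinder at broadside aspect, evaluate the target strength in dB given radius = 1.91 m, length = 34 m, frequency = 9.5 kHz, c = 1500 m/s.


lambda = 1500/9500 = 0.15789 m
TS = 10*log10(1.91*34^2/(2*0.15789)) = 38.45

38.45 dB


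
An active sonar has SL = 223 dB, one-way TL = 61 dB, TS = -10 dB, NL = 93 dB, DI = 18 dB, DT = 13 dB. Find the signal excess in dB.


SE = SL - 2*TL + TS - NL + DI - DT = 223 - 2*61 + (-10) - 93 + 18 - 13 = 3

3 dB


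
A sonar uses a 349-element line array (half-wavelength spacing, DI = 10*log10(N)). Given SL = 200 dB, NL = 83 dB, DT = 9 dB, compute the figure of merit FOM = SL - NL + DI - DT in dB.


Step 1: DI = 10*log10(349) = 25.43 dB
Step 2: FOM = SL - NL + DI - DT = 200 - 83 + 25.43 - 9 = 133.43

133.43 dB


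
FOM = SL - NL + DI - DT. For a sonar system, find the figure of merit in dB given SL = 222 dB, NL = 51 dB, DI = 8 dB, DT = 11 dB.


FOM = SL - NL + DI - DT = 222 - 51 + 8 - 11 = 168

168 dB


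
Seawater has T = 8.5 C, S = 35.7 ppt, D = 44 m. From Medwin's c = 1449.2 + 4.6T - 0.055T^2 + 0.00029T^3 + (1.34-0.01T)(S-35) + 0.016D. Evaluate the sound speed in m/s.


1486.09 m/s


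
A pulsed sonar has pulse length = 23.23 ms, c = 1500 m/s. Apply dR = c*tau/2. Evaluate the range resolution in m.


17.4225 m


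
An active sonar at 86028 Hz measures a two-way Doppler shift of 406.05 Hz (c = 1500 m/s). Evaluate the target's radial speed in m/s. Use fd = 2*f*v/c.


3.54 m/s


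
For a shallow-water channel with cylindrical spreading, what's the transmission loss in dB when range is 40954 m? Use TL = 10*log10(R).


46.12 dB


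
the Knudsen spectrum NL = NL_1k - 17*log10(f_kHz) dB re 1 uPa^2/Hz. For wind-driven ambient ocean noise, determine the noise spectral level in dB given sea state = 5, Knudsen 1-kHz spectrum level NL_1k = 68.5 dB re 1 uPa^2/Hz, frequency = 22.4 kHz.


NL = NL_1k - 17*log10(f_kHz) = 68.5 - 17*log10(22.4) = 68.5 - (22.95) = 45.55

45.55 dB


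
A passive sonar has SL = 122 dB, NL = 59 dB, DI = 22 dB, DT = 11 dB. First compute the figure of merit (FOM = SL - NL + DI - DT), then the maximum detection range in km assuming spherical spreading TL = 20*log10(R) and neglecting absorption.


Step 1: FOM = SL - NL + DI - DT = 122 - 59 + 22 - 11 = 74 dB
Step 2: at max range FOM = TL = 20*log10(R), so R = 10^(74/20) = 5011.87 m = 5.01 km

5.01 km


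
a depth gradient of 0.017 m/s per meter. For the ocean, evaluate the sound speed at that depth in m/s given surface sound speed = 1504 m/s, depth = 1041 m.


c = 1504 + 0.017 * 1041 = 1521.697

1521.697 m/s


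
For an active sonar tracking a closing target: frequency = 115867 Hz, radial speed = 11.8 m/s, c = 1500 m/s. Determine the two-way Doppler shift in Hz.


fd = 2*f*v/c = 2 * 115867 * 11.8 / 1500 = 1822.97

1822.97 Hz


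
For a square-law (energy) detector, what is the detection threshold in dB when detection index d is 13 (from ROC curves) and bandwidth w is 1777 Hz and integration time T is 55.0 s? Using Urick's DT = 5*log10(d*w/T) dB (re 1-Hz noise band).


13.12 dB


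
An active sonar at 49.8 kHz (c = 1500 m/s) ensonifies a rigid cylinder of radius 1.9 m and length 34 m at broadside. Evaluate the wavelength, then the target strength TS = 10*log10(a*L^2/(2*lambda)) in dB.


Step 1: lambda = c/f = 1500/49800 = 0.03012 m
Step 2: TS = 10*log10(a*L^2/(2*lambda)) = 10*log10(1.9*34^2/(2*0.03012)) = 45.62

45.62 dB


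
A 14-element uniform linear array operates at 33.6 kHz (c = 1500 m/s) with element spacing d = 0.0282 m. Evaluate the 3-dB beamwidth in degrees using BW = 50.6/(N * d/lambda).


Step 1: lambda = 1500/33600 = 0.04464 m
Step 2: d/lambda = 0.0282/0.04464 = 0.6317
Step 3: BW = 50.6/(N * d/lambda) = 50.6/(14 * 0.6317) = 5.72

5.72 deg


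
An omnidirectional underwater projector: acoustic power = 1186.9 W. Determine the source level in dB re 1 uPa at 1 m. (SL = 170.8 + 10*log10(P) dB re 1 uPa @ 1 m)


SL = 170.8 + 10*log10(1186.9) = 170.8 + 30.74 = 201.54

201.54 dB


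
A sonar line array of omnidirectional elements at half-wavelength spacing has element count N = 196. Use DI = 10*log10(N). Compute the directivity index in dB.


22.92 dB


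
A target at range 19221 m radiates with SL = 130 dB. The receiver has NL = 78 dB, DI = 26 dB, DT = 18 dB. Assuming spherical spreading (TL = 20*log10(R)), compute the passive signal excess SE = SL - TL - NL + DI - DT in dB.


-25.68 dB


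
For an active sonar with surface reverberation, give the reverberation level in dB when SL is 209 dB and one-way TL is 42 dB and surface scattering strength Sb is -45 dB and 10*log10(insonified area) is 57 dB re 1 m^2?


137 dB


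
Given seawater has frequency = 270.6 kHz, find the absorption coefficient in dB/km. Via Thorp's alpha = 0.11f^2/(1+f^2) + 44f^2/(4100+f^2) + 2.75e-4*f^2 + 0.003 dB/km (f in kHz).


61.917 dB/km


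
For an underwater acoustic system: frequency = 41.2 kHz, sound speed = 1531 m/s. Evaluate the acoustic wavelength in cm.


lambda = c/f = 1531 / 41200 = 0.0372 m = 3.72 cm

3.72 cm


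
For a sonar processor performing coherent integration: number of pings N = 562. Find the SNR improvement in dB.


Gain = 10*log10(562) = 27.5

27.5 dB


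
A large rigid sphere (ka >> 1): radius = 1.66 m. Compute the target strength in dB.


TS = 10*log10(1.66^2 / 4) = 10*log10(0.6889) = -1.62

-1.62 dB


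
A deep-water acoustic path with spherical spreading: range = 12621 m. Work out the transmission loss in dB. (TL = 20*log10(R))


82.02 dB


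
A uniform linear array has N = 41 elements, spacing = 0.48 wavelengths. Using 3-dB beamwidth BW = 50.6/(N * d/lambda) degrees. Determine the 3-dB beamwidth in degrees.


BW = 50.6 / (41 * 0.48) = 50.6 / 19.68 = 2.57

2.57 deg


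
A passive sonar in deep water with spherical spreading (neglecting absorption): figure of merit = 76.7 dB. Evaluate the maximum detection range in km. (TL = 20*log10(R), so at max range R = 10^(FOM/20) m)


At max range FOM = TL, so 20*log10(R) = 76.7
R = 10^(76.7/20) = 6839.12 m = 6.84 km

6.84 km


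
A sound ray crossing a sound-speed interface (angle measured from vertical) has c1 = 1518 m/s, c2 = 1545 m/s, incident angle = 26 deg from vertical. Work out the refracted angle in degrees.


sin(theta2) = (c2/c1)*sin(theta1) = (1545/1518)*sin(26 deg) = 0.44617
theta2 = arcsin(0.44617) = 26.5

26.5 deg


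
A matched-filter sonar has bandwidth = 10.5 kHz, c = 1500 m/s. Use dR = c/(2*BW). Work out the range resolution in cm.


dR = c/(2*BW) = 1500 / (2 * 10.5e3) = 0.0714 m = 7.14 cm

7.14 cm


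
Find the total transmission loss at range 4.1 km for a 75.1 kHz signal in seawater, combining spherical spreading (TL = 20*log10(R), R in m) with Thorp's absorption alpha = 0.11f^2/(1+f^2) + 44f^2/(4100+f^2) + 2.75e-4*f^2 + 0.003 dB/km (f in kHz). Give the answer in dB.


183.54 dB


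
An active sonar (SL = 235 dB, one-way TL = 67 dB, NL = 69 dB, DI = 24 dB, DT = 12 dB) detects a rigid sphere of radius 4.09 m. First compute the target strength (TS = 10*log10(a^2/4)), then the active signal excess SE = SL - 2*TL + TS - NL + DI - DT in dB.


Step 1: TS = 10*log10(4.09^2/4) = 6.21 dB
Step 2: SE = SL - 2*TL + TS - NL + DI - DT = 235 - 2*67 + (6.21) - 69 + 24 - 12 = 50.21

50.21 dB


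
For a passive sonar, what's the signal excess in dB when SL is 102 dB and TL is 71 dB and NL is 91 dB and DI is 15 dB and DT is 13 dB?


SE = SL - TL - NL + DI - DT = 102 - 71 - 91 + 15 - 13 = -58

-58 dB


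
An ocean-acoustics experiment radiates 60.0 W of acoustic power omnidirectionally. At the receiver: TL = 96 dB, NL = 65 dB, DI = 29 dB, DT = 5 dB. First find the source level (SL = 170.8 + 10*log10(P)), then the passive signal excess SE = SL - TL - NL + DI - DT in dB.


Step 1: SL = 170.8 + 10*log10(60.0) = 188.58 dB
Step 2: SE = SL - TL - NL + DI - DT = 188.58 - 96 - 65 + 29 - 5 = 51.58

51.58 dB


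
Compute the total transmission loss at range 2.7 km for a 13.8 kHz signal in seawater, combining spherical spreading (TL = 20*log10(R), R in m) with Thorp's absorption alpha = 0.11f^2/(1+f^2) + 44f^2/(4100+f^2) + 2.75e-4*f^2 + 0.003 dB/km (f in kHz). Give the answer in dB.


74.35 dB


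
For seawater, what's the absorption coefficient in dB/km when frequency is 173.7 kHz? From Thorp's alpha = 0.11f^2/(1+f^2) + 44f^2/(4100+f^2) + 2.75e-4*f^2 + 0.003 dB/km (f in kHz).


f^2 = 30171.69
alpha = 0.11*30171.69/(1+30171.69) + 44*30171.69/(4100+30171.69) + 2.75e-4*30171.69 + 0.003 = 47.146

47.146 dB/km


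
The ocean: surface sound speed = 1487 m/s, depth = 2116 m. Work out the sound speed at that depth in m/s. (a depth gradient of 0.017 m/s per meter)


c = 1487 + 0.017 * 2116 = 1522.972

1522.972 m/s


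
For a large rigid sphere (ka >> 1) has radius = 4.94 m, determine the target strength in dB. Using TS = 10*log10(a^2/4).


7.85 dB


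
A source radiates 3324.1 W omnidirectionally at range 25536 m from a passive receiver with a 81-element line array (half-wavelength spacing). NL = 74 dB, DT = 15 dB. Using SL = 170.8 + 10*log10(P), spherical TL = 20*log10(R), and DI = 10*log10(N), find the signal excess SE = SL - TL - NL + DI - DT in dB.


Step 1: SL = 170.8 + 10*log10(3324.1) = 206.02 dB
Step 2: TL = 20*log10(25536) = 88.14 dB
Step 3: DI = 10*log10(81) = 19.08 dB
Step 4: SE = SL - TL - NL + DI - DT = 206.02 - 88.14 - 74 + 19.08 - 15 = 47.96

47.96 dB


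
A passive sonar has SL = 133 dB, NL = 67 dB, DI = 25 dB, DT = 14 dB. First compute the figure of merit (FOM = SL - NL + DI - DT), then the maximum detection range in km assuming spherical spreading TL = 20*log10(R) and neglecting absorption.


Step 1: FOM = SL - NL + DI - DT = 133 - 67 + 25 - 14 = 77 dB
Step 2: at max range FOM = TL = 20*log10(R), so R = 10^(77/20) = 7079.46 m = 7.08 km

7.08 km


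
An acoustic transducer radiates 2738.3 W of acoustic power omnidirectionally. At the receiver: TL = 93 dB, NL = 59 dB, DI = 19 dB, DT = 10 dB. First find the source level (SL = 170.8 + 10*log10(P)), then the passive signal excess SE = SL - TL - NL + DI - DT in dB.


Step 1: SL = 170.8 + 10*log10(2738.3) = 205.17 dB
Step 2: SE = SL - TL - NL + DI - DT = 205.17 - 93 - 59 + 19 - 10 = 62.17

62.17 dB


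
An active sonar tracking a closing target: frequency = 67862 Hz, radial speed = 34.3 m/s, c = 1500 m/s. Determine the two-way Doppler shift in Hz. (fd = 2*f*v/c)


fd = 2*f*v/c = 2 * 67862 * 34.3 / 1500 = 3103.56

3103.56 Hz


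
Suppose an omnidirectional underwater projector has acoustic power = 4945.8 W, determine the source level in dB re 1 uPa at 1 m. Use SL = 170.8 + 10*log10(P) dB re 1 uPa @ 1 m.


207.74 dB


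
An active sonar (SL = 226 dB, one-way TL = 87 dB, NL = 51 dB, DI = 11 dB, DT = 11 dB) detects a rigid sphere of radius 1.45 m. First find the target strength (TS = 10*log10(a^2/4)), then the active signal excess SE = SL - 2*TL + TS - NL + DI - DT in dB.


Step 1: TS = 10*log10(1.45^2/4) = -2.79 dB
Step 2: SE = SL - 2*TL + TS - NL + DI - DT = 226 - 2*87 + (-2.79) - 51 + 11 - 11 = -1.79

-1.79 dB


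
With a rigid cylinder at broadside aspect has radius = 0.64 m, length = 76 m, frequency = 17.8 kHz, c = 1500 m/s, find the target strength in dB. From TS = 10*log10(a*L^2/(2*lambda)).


lambda = 1500/17800 = 0.08427 m
TS = 10*log10(0.64*76^2/(2*0.08427)) = 43.41

43.41 dB


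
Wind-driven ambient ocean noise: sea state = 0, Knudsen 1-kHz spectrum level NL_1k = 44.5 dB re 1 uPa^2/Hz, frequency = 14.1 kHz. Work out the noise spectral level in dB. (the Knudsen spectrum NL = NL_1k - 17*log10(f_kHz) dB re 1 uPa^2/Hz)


24.96 dB


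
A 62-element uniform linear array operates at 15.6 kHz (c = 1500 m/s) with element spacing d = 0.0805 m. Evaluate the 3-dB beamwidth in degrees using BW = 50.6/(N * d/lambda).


Step 1: lambda = 1500/15600 = 0.09615 m
Step 2: d/lambda = 0.0805/0.09615 = 0.8372
Step 3: BW = 50.6/(N * d/lambda) = 50.6/(62 * 0.8372) = 0.97

0.97 deg


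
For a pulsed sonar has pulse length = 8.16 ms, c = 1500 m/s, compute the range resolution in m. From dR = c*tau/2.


dR = c*tau/2 = 1500 * 8.16e-3 / 2 = 6.12

6.12 m


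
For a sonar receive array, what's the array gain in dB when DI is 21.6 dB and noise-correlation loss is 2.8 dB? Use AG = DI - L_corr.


AG = DI - L_corr = 21.6 - 2.8 = 18.8

18.8 dB


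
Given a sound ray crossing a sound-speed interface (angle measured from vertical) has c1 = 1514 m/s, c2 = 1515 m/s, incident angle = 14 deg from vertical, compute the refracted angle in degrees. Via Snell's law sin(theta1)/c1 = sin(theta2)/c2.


sin(theta2) = (c2/c1)*sin(theta1) = (1515/1514)*sin(14 deg) = 0.24208
theta2 = arcsin(0.24208) = 14.01

14.01 deg


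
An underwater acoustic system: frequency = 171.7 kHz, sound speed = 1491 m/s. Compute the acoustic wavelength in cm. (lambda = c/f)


lambda = c/f = 1491 / 171700 = 0.0087 m = 0.87 cm

0.87 cm


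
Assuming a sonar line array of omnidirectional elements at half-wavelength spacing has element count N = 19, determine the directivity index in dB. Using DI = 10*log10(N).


DI = 10*log10(19) = 12.79

12.79 dB


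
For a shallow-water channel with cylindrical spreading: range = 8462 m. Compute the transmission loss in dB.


TL = 10*log10(8462) = 39.27

39.27 dB


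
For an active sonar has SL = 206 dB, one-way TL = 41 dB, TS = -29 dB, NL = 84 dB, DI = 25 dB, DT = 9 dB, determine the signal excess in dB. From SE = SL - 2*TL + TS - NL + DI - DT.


SE = SL - 2*TL + TS - NL + DI - DT = 206 - 2*41 + (-29) - 84 + 25 - 9 = 27

27 dB


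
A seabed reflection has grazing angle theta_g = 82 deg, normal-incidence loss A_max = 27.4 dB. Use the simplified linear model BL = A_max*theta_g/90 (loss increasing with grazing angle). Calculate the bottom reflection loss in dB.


BL = A_max * theta_g / 90 = 27.4 * 82 / 90 = 24.96

24.96 dB


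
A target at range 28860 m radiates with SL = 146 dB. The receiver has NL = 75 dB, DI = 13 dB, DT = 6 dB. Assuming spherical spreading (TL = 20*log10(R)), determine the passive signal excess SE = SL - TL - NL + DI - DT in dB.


Step 1: TL = 20*log10(28860) = 89.21 dB
Step 2: SE = 146 - 89.21 - 75 + 13 - 6 = -11.21

-11.21 dB


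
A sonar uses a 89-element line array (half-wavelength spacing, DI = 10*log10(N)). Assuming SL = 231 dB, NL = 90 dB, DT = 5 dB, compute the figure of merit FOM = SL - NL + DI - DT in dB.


Step 1: DI = 10*log10(89) = 19.49 dB
Step 2: FOM = SL - NL + DI - DT = 231 - 90 + 19.49 - 5 = 155.49

155.49 dB


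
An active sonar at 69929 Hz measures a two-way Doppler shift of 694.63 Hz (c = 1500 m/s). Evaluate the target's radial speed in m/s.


7.45 m/s


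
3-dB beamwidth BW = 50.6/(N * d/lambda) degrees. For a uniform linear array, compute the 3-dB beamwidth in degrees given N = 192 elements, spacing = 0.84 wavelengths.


0.31 deg


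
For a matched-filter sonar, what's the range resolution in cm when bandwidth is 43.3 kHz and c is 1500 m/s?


1.73 cm


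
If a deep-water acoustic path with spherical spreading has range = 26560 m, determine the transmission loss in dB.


88.48 dB


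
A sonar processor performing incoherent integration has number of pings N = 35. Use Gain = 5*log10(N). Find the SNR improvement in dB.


7.72 dB


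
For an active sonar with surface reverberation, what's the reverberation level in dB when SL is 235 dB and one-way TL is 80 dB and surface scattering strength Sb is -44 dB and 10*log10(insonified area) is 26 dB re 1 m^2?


RL = SL - 2*TL + Sb + 10*log10(A) = 235 - 2*80 + (-44) + 26 = 57

57 dB


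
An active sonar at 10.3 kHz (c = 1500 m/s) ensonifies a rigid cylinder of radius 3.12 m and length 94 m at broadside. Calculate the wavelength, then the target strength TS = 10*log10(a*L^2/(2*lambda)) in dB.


Step 1: lambda = c/f = 1500/10300 = 0.14563 m
Step 2: TS = 10*log10(a*L^2/(2*lambda)) = 10*log10(3.12*94^2/(2*0.14563)) = 49.76

49.76 dB


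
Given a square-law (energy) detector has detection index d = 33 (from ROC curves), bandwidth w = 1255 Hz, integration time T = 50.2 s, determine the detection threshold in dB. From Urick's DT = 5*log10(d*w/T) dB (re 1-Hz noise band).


DT = 5*log10(d*w/T) = 5*log10(33 * 1255 / 50.2) = 5*log10(825.0) = 14.58

14.58 dB


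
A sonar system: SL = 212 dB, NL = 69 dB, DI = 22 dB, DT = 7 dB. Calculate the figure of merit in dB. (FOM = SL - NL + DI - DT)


158 dB


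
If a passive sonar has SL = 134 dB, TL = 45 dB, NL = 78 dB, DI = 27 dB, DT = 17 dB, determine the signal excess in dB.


SE = SL - TL - NL + DI - DT = 134 - 45 - 78 + 27 - 17 = 21

21 dB


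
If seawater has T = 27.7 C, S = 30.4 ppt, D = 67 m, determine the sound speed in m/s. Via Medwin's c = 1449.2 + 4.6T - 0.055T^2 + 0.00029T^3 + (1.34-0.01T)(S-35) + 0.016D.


1536.76 m/s


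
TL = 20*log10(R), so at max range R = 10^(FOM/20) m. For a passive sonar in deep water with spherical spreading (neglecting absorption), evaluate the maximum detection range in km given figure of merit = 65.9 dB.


At max range FOM = TL, so 20*log10(R) = 65.9
R = 10^(65.9/20) = 1972.42 m = 1.97 km

1.97 km


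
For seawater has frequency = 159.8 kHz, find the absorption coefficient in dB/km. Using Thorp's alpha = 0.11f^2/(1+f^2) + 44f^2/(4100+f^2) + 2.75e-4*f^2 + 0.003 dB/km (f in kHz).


f^2 = 25536.04
alpha = 0.11*25536.04/(1+25536.04) + 44*25536.04/(4100+25536.04) + 2.75e-4*25536.04 + 0.003 = 45.048

45.048 dB/km


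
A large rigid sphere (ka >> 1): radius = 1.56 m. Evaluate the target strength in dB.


TS = 10*log10(1.56^2 / 4) = 10*log10(0.6084) = -2.16

-2.16 dB


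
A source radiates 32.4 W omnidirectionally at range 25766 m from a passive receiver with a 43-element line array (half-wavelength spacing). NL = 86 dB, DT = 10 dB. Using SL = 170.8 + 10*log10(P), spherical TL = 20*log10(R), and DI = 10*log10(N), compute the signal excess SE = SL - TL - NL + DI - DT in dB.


Step 1: SL = 170.8 + 10*log10(32.4) = 185.91 dB
Step 2: TL = 20*log10(25766) = 88.22 dB
Step 3: DI = 10*log10(43) = 16.33 dB
Step 4: SE = SL - TL - NL + DI - DT = 185.91 - 88.22 - 86 + 16.33 - 10 = 18.02

18.02 dB


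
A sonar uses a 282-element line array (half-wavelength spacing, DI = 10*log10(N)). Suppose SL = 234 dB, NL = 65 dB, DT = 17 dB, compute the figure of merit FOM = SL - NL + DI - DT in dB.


Step 1: DI = 10*log10(282) = 24.5 dB
Step 2: FOM = SL - NL + DI - DT = 234 - 65 + 24.5 - 17 = 176.5

176.5 dB


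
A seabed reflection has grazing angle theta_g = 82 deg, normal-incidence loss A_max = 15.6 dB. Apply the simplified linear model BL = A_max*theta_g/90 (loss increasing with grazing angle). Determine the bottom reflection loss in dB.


BL = A_max * theta_g / 90 = 15.6 * 82 / 90 = 14.21

14.21 dB


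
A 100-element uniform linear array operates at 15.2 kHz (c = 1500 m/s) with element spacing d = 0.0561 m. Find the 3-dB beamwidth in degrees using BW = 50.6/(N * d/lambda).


0.89 deg


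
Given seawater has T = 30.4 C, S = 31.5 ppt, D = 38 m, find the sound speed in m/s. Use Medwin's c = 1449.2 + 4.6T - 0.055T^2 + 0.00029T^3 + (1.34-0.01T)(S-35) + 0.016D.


c = 1449.2 + 4.6*30.4 - 0.055*30.4^2 + 0.00029*30.4^3 + (1.34 - 0.01*30.4)*(31.5 - 35) + 0.016*38 = 1543.34

1543.34 m/s


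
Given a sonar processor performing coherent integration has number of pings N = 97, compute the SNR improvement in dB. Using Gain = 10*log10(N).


Gain = 10*log10(97) = 19.87

19.87 dB


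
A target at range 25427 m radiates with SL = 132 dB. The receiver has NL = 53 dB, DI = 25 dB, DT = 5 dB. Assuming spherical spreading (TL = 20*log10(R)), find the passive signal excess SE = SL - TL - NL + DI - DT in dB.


Step 1: TL = 20*log10(25427) = 88.11 dB
Step 2: SE = 132 - 88.11 - 53 + 25 - 5 = 10.89

10.89 dB


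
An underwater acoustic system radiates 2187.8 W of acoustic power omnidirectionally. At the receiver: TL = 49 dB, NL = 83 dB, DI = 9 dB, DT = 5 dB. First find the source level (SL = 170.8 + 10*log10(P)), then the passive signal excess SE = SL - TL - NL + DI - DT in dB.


Step 1: SL = 170.8 + 10*log10(2187.8) = 204.2 dB
Step 2: SE = SL - TL - NL + DI - DT = 204.2 - 49 - 83 + 9 - 5 = 76.2

76.2 dB


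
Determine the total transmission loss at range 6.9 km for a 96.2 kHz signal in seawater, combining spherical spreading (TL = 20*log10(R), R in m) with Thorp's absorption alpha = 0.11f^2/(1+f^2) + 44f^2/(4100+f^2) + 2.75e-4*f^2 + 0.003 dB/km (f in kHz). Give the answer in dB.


305.51 dB


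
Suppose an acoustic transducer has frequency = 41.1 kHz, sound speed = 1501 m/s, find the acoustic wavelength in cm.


3.65 cm


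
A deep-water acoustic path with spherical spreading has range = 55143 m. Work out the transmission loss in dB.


94.83 dB


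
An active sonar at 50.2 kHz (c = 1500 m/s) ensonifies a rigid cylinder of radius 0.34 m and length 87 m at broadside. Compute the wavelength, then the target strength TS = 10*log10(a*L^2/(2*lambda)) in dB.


Step 1: lambda = c/f = 1500/50200 = 0.02988 m
Step 2: TS = 10*log10(a*L^2/(2*lambda)) = 10*log10(0.34*87^2/(2*0.02988)) = 46.34

46.34 dB


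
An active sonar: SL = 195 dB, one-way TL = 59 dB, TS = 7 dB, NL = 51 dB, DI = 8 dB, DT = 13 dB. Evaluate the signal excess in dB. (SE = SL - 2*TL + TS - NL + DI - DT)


SE = SL - 2*TL + TS - NL + DI - DT = 195 - 2*59 + (7) - 51 + 8 - 13 = 28

28 dB


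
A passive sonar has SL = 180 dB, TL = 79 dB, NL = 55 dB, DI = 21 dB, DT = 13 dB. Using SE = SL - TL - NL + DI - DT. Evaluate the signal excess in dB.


SE = SL - TL - NL + DI - DT = 180 - 79 - 55 + 21 - 13 = 54

54 dB


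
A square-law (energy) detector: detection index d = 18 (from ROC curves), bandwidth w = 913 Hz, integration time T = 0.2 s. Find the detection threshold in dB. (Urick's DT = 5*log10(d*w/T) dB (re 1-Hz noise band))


DT = 5*log10(d*w/T) = 5*log10(18 * 913 / 0.2) = 5*log10(82170.0) = 24.57

24.57 dB


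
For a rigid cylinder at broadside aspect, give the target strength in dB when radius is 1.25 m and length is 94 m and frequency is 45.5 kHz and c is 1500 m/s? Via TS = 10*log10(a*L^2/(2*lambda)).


52.24 dB


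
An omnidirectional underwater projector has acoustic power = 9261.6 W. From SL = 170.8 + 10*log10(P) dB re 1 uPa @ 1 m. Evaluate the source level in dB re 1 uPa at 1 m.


SL = 170.8 + 10*log10(9261.6) = 170.8 + 39.67 = 210.47

210.47 dB


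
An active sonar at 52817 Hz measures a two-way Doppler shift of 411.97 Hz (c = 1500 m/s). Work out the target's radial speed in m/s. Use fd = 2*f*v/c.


From fd = 2*f*v/c, v = c*fd/(2*f) = 1500 * 411.97 / (2*52817) = 5.85

5.85 m/s


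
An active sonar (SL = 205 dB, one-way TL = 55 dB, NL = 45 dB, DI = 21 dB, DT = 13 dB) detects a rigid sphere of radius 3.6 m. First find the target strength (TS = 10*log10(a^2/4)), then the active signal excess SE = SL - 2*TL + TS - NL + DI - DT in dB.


Step 1: TS = 10*log10(3.6^2/4) = 5.11 dB
Step 2: SE = SL - 2*TL + TS - NL + DI - DT = 205 - 2*55 + (5.11) - 45 + 21 - 13 = 63.11

63.11 dB


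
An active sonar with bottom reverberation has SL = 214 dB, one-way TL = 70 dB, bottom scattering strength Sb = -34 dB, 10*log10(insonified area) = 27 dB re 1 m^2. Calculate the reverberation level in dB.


67 dB


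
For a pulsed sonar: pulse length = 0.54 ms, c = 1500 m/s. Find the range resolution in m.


dR = c*tau/2 = 1500 * 0.54e-3 / 2 = 0.405

0.405 m


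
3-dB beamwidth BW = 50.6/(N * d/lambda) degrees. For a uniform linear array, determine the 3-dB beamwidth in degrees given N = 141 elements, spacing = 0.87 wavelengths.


BW = 50.6 / (141 * 0.87) = 50.6 / 122.67 = 0.41

0.41 deg


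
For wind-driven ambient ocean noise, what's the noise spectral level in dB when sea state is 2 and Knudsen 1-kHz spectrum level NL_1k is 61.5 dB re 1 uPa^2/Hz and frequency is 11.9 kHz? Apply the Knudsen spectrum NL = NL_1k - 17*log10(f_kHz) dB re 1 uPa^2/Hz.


NL = NL_1k - 17*log10(f_kHz) = 61.5 - 17*log10(11.9) = 61.5 - (18.28) = 43.22

43.22 dB


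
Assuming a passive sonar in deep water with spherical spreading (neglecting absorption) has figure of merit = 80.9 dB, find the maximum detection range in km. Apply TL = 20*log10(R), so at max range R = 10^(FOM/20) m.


At max range FOM = TL, so 20*log10(R) = 80.9
R = 10^(80.9/20) = 11091.75 m = 11.09 km

11.09 km


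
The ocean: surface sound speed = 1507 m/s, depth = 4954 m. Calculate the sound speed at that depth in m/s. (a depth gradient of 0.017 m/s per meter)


1591.218 m/s


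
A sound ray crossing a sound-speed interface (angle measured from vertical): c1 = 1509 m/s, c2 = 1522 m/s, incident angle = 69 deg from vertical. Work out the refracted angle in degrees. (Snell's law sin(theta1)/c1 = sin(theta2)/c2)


sin(theta2) = (c2/c1)*sin(theta1) = (1522/1509)*sin(69 deg) = 0.94162
theta2 = arcsin(0.94162) = 70.33

70.33 deg


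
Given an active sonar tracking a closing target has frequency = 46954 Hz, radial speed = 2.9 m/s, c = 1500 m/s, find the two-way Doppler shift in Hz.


fd = 2*f*v/c = 2 * 46954 * 2.9 / 1500 = 181.56

181.56 Hz


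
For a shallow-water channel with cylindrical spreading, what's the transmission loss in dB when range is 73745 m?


TL = 10*log10(73745) = 48.68

48.68 dB


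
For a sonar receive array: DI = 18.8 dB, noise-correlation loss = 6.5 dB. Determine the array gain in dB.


12.3 dB


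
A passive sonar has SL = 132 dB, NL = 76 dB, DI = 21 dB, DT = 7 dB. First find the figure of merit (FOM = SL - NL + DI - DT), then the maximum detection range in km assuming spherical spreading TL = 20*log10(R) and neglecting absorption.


Step 1: FOM = SL - NL + DI - DT = 132 - 76 + 21 - 7 = 70 dB
Step 2: at max range FOM = TL = 20*log10(R), so R = 10^(70/20) = 3162.28 m = 3.16 km

3.16 km


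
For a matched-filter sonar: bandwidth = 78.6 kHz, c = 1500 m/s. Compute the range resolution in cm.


dR = c/(2*BW) = 1500 / (2 * 78.6e3) = 0.0095 m = 0.95 cm

0.95 cm


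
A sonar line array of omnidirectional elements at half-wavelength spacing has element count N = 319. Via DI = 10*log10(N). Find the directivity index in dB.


25.04 dB


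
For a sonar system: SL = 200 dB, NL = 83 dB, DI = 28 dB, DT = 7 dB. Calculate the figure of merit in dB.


138 dB


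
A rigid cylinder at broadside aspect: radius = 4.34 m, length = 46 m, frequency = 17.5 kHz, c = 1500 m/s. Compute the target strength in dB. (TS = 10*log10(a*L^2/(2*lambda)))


lambda = 1500/17500 = 0.08571 m
TS = 10*log10(4.34*46^2/(2*0.08571)) = 47.29

47.29 dB


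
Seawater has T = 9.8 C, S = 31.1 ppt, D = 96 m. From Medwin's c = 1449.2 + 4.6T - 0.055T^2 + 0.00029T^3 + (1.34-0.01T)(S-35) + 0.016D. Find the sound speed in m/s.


1485.96 m/s


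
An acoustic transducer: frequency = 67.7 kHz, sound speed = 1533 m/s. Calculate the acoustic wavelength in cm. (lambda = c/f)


lambda = c/f = 1533 / 67700 = 0.0226 m = 2.26 cm

2.26 cm


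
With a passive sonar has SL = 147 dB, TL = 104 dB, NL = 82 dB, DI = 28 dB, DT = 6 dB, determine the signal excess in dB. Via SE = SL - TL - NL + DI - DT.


SE = SL - TL - NL + DI - DT = 147 - 104 - 82 + 28 - 6 = -17

-17 dB


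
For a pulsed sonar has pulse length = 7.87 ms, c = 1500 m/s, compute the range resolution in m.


dR = c*tau/2 = 1500 * 7.87e-3 / 2 = 5.9025

5.9025 m


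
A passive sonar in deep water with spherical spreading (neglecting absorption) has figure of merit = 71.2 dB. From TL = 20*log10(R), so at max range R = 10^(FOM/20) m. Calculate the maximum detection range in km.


At max range FOM = TL, so 20*log10(R) = 71.2
R = 10^(71.2/20) = 3630.78 m = 3.63 km

3.63 km


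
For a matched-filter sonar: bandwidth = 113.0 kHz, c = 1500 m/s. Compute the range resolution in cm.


dR = c/(2*BW) = 1500 / (2 * 113.0e3) = 0.0066 m = 0.66 cm

0.66 cm


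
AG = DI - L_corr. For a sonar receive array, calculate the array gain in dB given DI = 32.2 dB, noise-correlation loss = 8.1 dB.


AG = DI - L_corr = 32.2 - 8.1 = 24.1

24.1 dB


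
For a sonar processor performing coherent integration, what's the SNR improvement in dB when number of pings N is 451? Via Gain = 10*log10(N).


Gain = 10*log10(451) = 26.54

26.54 dB


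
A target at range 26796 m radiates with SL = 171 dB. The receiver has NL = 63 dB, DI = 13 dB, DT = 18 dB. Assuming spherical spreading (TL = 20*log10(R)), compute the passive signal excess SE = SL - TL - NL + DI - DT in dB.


14.44 dB


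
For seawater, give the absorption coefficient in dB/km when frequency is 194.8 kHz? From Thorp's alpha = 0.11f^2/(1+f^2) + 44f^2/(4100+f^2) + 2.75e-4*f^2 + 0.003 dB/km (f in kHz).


f^2 = 37947.04
alpha = 0.11*37947.04/(1+37947.04) + 44*37947.04/(4100+37947.04) + 2.75e-4*37947.04 + 0.003 = 50.258

50.258 dB/km


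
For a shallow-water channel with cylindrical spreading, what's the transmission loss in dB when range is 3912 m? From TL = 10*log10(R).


TL = 10*log10(3912) = 35.92

35.92 dB


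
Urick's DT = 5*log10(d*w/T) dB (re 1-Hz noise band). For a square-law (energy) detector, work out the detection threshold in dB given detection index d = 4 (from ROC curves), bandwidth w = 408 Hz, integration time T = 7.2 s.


DT = 5*log10(d*w/T) = 5*log10(4 * 408 / 7.2) = 5*log10(226.67) = 11.78

11.78 dB


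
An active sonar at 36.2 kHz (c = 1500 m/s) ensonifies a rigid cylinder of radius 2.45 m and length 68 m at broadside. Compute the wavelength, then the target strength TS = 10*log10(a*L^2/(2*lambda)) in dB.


Step 1: lambda = c/f = 1500/36200 = 0.04144 m
Step 2: TS = 10*log10(a*L^2/(2*lambda)) = 10*log10(2.45*68^2/(2*0.04144)) = 51.36

51.36 dB


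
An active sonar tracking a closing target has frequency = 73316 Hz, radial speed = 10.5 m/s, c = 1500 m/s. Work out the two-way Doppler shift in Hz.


fd = 2*f*v/c = 2 * 73316 * 10.5 / 1500 = 1026.42

1026.42 Hz


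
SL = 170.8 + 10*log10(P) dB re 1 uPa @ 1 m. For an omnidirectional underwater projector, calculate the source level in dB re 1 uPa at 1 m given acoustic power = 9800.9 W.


210.71 dB


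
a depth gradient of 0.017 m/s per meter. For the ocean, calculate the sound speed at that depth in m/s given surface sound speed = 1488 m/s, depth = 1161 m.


c = 1488 + 0.017 * 1161 = 1507.737

1507.737 m/s


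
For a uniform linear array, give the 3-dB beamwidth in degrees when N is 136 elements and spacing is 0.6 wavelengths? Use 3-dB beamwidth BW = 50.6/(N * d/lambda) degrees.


BW = 50.6 / (136 * 0.6) = 50.6 / 81.6 = 0.62

0.62 deg
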